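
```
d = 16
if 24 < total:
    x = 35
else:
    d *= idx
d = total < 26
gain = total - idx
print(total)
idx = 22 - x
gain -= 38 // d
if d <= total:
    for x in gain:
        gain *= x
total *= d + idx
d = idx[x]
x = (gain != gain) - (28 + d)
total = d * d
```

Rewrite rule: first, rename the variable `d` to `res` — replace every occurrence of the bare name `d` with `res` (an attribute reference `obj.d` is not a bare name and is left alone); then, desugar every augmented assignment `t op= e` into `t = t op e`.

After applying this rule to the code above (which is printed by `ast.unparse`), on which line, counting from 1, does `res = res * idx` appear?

5

Transformed code:
res = 16
if 24 < total:
    x = 35
else:
    res = res * idx
res = total < 26
gain = total - idx
print(total)
idx = 22 - x
gain = gain - 38 // res
if res <= total:
    for x in gain:
        gain = gain * x
total = total * (res + idx)
res = idx[x]
x = (gain != gain) - (28 + res)
total = res * res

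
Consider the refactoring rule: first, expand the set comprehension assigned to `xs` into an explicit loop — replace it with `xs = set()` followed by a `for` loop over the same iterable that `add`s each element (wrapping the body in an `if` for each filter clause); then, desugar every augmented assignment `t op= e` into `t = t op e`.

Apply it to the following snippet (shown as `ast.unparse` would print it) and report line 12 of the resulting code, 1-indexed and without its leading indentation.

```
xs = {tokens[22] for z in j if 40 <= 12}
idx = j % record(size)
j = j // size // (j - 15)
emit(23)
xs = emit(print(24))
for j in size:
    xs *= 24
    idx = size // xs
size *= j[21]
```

Transformed code:
xs = set()
for z in j:
    if 40 <= 12:
        xs.add(tokens[22])
idx = j % record(size)
j = j // size // (j - 15)
emit(23)
xs = emit(print(24))
for j in size:
    xs = xs * 24
    idx = size // xs
size = size * j[21]

size = size * j[21]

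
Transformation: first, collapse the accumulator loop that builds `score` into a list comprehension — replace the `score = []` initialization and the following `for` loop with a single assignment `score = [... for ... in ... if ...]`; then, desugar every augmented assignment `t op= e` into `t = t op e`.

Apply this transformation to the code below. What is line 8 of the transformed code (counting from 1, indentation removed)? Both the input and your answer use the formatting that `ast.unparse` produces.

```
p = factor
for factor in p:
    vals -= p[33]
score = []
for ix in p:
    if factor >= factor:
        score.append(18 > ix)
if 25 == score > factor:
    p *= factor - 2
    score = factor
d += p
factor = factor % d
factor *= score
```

Transformed code:
p = factor
for factor in p:
    vals = vals - p[33]
score = [18 > ix for ix in p if factor >= factor]
if 25 == score > factor:
    p = p * (factor - 2)
    score = factor
d = d + p
factor = factor % d
factor = factor * score

d = d + p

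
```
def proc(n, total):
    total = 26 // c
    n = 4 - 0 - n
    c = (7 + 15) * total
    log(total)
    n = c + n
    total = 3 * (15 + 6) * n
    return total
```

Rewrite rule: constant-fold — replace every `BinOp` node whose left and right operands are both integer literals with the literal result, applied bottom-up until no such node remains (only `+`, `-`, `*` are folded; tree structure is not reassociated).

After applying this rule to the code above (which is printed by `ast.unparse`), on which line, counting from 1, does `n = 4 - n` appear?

Transformed code:
def proc(n, total):
    total = 26 // c
    n = 4 - n
    c = 22 * total
    log(total)
    n = c + n
    total = 63 * n
    return total

3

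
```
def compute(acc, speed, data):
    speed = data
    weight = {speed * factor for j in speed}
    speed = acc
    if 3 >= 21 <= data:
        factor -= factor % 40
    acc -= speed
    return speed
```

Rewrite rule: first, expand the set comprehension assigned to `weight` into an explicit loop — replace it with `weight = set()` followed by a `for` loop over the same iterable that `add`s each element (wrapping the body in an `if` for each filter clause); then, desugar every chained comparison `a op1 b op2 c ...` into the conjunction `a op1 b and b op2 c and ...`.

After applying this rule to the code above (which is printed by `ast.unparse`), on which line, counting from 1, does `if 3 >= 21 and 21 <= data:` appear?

Transformed code:
def compute(acc, speed, data):
    speed = data
    weight = set()
    for j in speed:
        weight.add(speed * factor)
    speed = acc
    if 3 >= 21 and 21 <= data:
        factor -= factor % 40
    acc -= speed
    return speed

7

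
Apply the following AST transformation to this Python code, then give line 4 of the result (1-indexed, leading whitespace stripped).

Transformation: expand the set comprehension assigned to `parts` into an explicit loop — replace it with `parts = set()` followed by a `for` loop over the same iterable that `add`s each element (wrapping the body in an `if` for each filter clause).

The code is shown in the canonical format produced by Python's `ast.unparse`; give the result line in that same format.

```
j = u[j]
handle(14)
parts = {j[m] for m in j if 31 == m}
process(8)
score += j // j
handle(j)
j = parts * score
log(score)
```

Transformed code:
j = u[j]
handle(14)
parts = set()
for m in j:
    if 31 == m:
        parts.add(j[m])
process(8)
score += j // j
handle(j)
j = parts * score
log(score)

for m in j:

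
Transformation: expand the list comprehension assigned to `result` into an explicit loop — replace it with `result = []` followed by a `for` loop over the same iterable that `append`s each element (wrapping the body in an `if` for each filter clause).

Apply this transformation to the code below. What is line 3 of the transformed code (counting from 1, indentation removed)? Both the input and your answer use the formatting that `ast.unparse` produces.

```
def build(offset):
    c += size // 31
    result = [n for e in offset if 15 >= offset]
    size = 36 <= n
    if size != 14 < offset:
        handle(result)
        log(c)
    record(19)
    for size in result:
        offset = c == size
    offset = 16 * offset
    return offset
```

Transformed code:
def build(offset):
    c += size // 31
    result = []
    for e in offset:
        if 15 >= offset:
            result.append(n)
    size = 36 <= n
    if size != 14 < offset:
        handle(result)
        log(c)
    record(19)
    for size in result:
        offset = c == size
    offset = 16 * offset
    return offset

result = []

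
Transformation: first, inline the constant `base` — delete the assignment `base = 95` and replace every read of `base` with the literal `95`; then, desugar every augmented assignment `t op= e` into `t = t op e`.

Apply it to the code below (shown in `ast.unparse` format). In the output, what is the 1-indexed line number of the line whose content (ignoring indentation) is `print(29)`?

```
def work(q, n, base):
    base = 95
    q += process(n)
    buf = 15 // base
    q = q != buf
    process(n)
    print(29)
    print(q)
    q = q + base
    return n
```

Transformed code:
def work(q, n, base):
    q = q + process(n)
    buf = 15 // 95
    q = q != buf
    process(n)
    print(29)
    print(q)
    q = q + 95
    return n

6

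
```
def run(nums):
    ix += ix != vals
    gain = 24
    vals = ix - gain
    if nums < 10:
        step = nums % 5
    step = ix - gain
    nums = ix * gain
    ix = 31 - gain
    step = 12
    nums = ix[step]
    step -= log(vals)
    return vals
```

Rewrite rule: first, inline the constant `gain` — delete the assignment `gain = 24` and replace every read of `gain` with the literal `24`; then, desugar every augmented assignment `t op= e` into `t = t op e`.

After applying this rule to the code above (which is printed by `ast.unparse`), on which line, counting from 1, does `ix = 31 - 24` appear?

8

Transformed code:
def run(nums):
    ix = ix + (ix != vals)
    vals = ix - 24
    if nums < 10:
        step = nums % 5
    step = ix - 24
    nums = ix * 24
    ix = 31 - 24
    step = 12
    nums = ix[step]
    step = step - log(vals)
    return vals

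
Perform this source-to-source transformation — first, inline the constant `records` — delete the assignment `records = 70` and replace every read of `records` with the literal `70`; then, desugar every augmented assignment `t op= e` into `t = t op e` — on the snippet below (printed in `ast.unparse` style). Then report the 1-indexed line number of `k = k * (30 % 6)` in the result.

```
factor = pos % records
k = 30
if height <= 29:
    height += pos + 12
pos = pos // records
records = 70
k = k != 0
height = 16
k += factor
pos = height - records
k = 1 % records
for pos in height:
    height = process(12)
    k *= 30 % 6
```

13

Transformed code:
factor = pos % 70
k = 30
if height <= 29:
    height = height + (pos + 12)
pos = pos // 70
k = k != 0
height = 16
k = k + factor
pos = height - 70
k = 1 % 70
for pos in height:
    height = process(12)
    k = k * (30 % 6)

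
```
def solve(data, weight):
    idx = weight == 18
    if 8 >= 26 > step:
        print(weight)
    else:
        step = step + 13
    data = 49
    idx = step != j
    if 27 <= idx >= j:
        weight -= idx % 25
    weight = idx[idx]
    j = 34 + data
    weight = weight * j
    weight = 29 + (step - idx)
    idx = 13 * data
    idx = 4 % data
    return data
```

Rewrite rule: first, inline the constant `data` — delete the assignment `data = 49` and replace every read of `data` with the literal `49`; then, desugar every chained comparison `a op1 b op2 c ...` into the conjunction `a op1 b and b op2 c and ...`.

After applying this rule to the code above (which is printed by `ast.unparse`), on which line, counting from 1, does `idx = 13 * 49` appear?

14

Transformed code:
def solve(data, weight):
    idx = weight == 18
    if 8 >= 26 and 26 > step:
        print(weight)
    else:
        step = step + 13
    idx = step != j
    if 27 <= idx and idx >= j:
        weight -= idx % 25
    weight = idx[idx]
    j = 34 + 49
    weight = weight * j
    weight = 29 + (step - idx)
    idx = 13 * 49
    idx = 4 % 49
    return 49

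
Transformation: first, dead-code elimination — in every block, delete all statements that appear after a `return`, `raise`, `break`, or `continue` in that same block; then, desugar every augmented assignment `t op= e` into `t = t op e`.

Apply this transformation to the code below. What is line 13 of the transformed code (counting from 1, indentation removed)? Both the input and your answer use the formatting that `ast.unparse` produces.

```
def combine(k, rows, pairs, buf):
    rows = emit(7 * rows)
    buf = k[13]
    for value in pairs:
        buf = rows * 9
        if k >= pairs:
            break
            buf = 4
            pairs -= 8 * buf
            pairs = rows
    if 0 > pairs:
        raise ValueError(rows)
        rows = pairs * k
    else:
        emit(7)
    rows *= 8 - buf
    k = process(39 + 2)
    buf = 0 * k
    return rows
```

k = process(39 + 2)

Transformed code:
def combine(k, rows, pairs, buf):
    rows = emit(7 * rows)
    buf = k[13]
    for value in pairs:
        buf = rows * 9
        if k >= pairs:
            break
    if 0 > pairs:
        raise ValueError(rows)
    else:
        emit(7)
    rows = rows * (8 - buf)
    k = process(39 + 2)
    buf = 0 * k
    return rows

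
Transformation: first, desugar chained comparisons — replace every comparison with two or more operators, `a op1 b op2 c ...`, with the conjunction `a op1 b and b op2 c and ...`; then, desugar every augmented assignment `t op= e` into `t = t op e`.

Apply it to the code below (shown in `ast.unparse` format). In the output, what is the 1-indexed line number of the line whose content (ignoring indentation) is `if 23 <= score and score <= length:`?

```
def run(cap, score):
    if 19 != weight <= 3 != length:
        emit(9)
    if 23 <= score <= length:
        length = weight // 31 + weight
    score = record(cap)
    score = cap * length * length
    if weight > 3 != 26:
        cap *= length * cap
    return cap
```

Transformed code:
def run(cap, score):
    if 19 != weight and weight <= 3 and (3 != length):
        emit(9)
    if 23 <= score and score <= length:
        length = weight // 31 + weight
    score = record(cap)
    score = cap * length * length
    if weight > 3 and 3 != 26:
        cap = cap * (length * cap)
    return cap

4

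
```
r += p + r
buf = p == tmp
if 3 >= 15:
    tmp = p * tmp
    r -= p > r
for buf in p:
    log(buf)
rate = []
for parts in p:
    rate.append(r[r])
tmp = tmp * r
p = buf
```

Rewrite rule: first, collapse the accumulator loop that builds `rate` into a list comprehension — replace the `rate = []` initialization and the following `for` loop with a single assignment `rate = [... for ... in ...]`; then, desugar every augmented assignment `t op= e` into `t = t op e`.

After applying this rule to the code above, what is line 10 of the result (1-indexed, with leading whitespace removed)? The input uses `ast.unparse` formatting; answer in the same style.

Transformed code:
r = r + (p + r)
buf = p == tmp
if 3 >= 15:
    tmp = p * tmp
    r = r - (p > r)
for buf in p:
    log(buf)
rate = [r[r] for parts in p]
tmp = tmp * r
p = buf

p = buf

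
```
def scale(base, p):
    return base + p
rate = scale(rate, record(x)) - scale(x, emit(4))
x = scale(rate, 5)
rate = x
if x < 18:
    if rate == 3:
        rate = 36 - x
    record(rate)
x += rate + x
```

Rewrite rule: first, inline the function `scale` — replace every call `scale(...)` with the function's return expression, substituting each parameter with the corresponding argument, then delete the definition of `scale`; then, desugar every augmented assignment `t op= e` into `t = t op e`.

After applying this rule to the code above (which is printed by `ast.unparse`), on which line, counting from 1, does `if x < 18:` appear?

4

Transformed code:
rate = rate + record(x) - (x + emit(4))
x = rate + 5
rate = x
if x < 18:
    if rate == 3:
        rate = 36 - x
    record(rate)
x = x + (rate + x)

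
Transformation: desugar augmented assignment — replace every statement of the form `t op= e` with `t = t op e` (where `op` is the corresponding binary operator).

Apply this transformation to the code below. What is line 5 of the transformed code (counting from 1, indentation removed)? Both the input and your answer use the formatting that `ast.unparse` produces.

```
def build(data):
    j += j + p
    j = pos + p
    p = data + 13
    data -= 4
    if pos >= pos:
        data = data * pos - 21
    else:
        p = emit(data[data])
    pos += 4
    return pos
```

Transformed code:
def build(data):
    j = j + (j + p)
    j = pos + p
    p = data + 13
    data = data - 4
    if pos >= pos:
        data = data * pos - 21
    else:
        p = emit(data[data])
    pos = pos + 4
    return pos

data = data - 4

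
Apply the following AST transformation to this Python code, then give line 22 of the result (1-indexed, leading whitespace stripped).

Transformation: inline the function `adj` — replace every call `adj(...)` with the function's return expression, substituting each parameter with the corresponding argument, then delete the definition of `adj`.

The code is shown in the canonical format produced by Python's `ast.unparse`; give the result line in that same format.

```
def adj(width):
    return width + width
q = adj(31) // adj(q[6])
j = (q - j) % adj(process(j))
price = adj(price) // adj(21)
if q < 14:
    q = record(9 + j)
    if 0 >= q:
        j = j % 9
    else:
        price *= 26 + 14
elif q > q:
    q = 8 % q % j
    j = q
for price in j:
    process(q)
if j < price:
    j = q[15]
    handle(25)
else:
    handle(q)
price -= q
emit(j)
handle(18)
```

handle(18)

Transformed code:
q = (31 + 31) // (q[6] + q[6])
j = (q - j) % (process(j) + process(j))
price = (price + price) // (21 + 21)
if q < 14:
    q = record(9 + j)
    if 0 >= q:
        j = j % 9
    else:
        price *= 26 + 14
elif q > q:
    q = 8 % q % j
    j = q
for price in j:
    process(q)
if j < price:
    j = q[15]
    handle(25)
else:
    handle(q)
price -= q
emit(j)
handle(18)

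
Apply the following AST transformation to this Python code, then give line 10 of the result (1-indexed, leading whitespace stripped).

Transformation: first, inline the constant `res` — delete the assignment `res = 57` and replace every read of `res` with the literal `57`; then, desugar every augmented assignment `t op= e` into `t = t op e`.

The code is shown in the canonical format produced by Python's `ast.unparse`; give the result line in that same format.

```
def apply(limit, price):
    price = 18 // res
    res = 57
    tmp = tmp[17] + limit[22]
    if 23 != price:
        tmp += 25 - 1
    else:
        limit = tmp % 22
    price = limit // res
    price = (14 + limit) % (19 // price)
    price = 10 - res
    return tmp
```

price = 10 - 57

Transformed code:
def apply(limit, price):
    price = 18 // 57
    tmp = tmp[17] + limit[22]
    if 23 != price:
        tmp = tmp + (25 - 1)
    else:
        limit = tmp % 22
    price = limit // 57
    price = (14 + limit) % (19 // price)
    price = 10 - 57
    return tmp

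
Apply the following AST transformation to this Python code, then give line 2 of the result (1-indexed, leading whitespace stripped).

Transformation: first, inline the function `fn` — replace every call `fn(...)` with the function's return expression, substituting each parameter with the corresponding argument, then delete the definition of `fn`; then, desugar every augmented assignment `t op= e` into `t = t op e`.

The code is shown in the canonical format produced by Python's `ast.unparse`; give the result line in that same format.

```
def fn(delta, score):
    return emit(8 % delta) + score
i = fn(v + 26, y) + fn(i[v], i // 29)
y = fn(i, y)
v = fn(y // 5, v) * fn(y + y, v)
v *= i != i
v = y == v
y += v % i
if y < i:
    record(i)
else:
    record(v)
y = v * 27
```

Transformed code:
i = emit(8 % (v + 26)) + y + (emit(8 % i[v]) + i // 29)
y = emit(8 % i) + y
v = (emit(8 % (y // 5)) + v) * (emit(8 % (y + y)) + v)
v = v * (i != i)
v = y == v
y = y + v % i
if y < i:
    record(i)
else:
    record(v)
y = v * 27

y = emit(8 % i) + y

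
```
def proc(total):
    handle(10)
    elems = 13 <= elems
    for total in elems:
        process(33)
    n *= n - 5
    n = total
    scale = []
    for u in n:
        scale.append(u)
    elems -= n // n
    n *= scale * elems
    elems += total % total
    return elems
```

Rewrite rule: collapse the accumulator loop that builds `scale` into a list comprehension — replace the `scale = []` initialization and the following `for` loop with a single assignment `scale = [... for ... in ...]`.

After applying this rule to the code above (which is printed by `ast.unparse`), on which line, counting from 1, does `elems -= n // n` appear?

Transformed code:
def proc(total):
    handle(10)
    elems = 13 <= elems
    for total in elems:
        process(33)
    n *= n - 5
    n = total
    scale = [u for u in n]
    elems -= n // n
    n *= scale * elems
    elems += total % total
    return elems

9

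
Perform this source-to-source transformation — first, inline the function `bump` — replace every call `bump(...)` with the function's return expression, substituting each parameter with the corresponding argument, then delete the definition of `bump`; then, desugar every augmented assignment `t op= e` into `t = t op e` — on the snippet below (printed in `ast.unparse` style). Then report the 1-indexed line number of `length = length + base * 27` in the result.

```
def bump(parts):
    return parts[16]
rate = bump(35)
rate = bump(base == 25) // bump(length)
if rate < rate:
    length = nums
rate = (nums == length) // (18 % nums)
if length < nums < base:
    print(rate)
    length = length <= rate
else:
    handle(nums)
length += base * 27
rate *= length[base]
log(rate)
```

11

Transformed code:
rate = 35[16]
rate = (base == 25)[16] // length[16]
if rate < rate:
    length = nums
rate = (nums == length) // (18 % nums)
if length < nums < base:
    print(rate)
    length = length <= rate
else:
    handle(nums)
length = length + base * 27
rate = rate * length[base]
log(rate)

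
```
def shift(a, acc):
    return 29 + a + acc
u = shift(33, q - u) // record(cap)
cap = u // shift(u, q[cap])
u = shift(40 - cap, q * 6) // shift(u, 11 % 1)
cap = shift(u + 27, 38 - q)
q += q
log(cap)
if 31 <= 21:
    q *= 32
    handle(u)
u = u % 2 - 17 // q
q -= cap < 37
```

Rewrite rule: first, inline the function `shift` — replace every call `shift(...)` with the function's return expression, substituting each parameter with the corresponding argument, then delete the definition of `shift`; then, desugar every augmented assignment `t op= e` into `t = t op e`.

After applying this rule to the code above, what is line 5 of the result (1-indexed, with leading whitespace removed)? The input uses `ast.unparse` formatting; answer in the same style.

Transformed code:
u = (29 + 33 + (q - u)) // record(cap)
cap = u // (29 + u + q[cap])
u = (29 + (40 - cap) + q * 6) // (29 + u + 11 % 1)
cap = 29 + (u + 27) + (38 - q)
q = q + q
log(cap)
if 31 <= 21:
    q = q * 32
    handle(u)
u = u % 2 - 17 // q
q = q - (cap < 37)

q = q + q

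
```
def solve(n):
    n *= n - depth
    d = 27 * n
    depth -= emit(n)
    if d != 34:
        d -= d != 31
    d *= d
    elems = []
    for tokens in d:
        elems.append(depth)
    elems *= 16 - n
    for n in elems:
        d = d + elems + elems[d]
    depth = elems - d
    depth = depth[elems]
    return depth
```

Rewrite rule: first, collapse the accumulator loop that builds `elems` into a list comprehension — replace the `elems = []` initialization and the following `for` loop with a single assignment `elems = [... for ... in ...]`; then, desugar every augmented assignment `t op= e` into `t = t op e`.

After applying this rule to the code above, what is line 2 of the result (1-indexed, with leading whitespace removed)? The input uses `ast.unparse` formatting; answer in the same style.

n = n * (n - depth)

Transformed code:
def solve(n):
    n = n * (n - depth)
    d = 27 * n
    depth = depth - emit(n)
    if d != 34:
        d = d - (d != 31)
    d = d * d
    elems = [depth for tokens in d]
    elems = elems * (16 - n)
    for n in elems:
        d = d + elems + elems[d]
    depth = elems - d
    depth = depth[elems]
    return depth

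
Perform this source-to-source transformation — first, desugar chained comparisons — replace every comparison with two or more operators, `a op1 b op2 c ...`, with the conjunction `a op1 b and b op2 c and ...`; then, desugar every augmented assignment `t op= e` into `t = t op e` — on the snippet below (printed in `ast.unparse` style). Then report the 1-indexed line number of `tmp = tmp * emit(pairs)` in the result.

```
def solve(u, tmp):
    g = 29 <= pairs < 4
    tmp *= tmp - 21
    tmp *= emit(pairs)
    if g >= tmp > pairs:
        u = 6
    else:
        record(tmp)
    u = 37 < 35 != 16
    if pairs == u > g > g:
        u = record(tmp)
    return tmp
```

4

Transformed code:
def solve(u, tmp):
    g = 29 <= pairs and pairs < 4
    tmp = tmp * (tmp - 21)
    tmp = tmp * emit(pairs)
    if g >= tmp and tmp > pairs:
        u = 6
    else:
        record(tmp)
    u = 37 < 35 and 35 != 16
    if pairs == u and u > g and (g > g):
        u = record(tmp)
    return tmp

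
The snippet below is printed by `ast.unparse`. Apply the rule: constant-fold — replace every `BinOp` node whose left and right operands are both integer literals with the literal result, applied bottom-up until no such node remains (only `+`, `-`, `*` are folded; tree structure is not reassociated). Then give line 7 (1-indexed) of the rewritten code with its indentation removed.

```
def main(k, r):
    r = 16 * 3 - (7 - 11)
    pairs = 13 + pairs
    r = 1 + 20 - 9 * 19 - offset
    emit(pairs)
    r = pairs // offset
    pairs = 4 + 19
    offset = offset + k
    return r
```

Transformed code:
def main(k, r):
    r = 52
    pairs = 13 + pairs
    r = -150 - offset
    emit(pairs)
    r = pairs // offset
    pairs = 23
    offset = offset + k
    return r

pairs = 23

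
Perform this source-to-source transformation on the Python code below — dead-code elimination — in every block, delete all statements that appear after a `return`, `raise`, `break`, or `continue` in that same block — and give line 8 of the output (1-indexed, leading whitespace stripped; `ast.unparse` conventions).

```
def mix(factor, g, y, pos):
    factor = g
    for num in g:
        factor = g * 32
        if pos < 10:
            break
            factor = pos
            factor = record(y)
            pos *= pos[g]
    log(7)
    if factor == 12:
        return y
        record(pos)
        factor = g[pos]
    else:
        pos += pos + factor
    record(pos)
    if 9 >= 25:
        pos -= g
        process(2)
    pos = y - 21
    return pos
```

if factor == 12:

Transformed code:
def mix(factor, g, y, pos):
    factor = g
    for num in g:
        factor = g * 32
        if pos < 10:
            break
    log(7)
    if factor == 12:
        return y
    else:
        pos += pos + factor
    record(pos)
    if 9 >= 25:
        pos -= g
        process(2)
    pos = y - 21
    return pos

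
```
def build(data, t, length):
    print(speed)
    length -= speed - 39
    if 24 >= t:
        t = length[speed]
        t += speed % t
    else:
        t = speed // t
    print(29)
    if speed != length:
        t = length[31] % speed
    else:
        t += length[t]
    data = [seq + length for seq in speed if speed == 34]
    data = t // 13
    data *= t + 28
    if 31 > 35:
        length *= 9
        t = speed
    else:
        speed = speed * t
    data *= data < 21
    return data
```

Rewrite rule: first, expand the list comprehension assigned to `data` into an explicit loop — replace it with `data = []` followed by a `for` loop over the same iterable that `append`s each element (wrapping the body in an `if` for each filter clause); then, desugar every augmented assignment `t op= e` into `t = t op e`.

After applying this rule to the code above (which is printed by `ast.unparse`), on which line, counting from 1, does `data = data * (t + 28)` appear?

Transformed code:
def build(data, t, length):
    print(speed)
    length = length - (speed - 39)
    if 24 >= t:
        t = length[speed]
        t = t + speed % t
    else:
        t = speed // t
    print(29)
    if speed != length:
        t = length[31] % speed
    else:
        t = t + length[t]
    data = []
    for seq in speed:
        if speed == 34:
            data.append(seq + length)
    data = t // 13
    data = data * (t + 28)
    if 31 > 35:
        length = length * 9
        t = speed
    else:
        speed = speed * t
    data = data * (data < 21)
    return data

19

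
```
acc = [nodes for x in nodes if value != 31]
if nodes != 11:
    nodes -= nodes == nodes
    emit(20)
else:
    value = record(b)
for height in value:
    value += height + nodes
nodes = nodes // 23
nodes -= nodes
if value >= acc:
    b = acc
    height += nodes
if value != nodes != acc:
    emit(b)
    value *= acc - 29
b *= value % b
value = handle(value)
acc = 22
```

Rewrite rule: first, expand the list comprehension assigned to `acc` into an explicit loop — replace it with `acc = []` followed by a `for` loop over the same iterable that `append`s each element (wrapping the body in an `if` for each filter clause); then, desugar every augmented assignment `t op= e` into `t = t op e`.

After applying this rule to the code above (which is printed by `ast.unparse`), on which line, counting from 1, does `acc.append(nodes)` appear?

Transformed code:
acc = []
for x in nodes:
    if value != 31:
        acc.append(nodes)
if nodes != 11:
    nodes = nodes - (nodes == nodes)
    emit(20)
else:
    value = record(b)
for height in value:
    value = value + (height + nodes)
nodes = nodes // 23
nodes = nodes - nodes
if value >= acc:
    b = acc
    height = height + nodes
if value != nodes != acc:
    emit(b)
    value = value * (acc - 29)
b = b * (value % b)
value = handle(value)
acc = 22

4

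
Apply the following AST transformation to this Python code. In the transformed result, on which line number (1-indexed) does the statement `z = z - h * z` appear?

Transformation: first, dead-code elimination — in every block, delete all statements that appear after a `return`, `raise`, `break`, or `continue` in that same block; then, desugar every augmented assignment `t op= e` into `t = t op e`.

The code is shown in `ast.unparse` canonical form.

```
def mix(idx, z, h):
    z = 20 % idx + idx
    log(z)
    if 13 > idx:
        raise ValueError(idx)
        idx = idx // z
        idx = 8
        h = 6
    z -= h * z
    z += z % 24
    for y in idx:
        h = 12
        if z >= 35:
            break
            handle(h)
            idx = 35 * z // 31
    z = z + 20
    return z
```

Transformed code:
def mix(idx, z, h):
    z = 20 % idx + idx
    log(z)
    if 13 > idx:
        raise ValueError(idx)
    z = z - h * z
    z = z + z % 24
    for y in idx:
        h = 12
        if z >= 35:
            break
    z = z + 20
    return z

6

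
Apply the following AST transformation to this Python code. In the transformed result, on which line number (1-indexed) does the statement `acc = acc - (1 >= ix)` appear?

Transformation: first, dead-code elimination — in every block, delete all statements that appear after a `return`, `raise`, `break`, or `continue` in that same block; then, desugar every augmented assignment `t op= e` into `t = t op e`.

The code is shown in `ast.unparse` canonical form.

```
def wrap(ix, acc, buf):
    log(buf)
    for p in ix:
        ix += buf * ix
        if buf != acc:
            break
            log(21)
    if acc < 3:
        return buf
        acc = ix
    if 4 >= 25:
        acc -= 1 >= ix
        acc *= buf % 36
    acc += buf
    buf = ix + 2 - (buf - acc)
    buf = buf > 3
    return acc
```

Transformed code:
def wrap(ix, acc, buf):
    log(buf)
    for p in ix:
        ix = ix + buf * ix
        if buf != acc:
            break
    if acc < 3:
        return buf
    if 4 >= 25:
        acc = acc - (1 >= ix)
        acc = acc * (buf % 36)
    acc = acc + buf
    buf = ix + 2 - (buf - acc)
    buf = buf > 3
    return acc

10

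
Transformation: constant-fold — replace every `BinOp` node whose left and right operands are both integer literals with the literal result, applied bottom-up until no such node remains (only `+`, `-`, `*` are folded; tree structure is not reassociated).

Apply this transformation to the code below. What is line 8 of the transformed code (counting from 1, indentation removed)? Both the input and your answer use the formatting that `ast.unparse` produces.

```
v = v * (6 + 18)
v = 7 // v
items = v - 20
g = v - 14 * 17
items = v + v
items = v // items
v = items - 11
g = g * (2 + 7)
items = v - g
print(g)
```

g = g * 9

Transformed code:
v = v * 24
v = 7 // v
items = v - 20
g = v - 238
items = v + v
items = v // items
v = items - 11
g = g * 9
items = v - g
print(g)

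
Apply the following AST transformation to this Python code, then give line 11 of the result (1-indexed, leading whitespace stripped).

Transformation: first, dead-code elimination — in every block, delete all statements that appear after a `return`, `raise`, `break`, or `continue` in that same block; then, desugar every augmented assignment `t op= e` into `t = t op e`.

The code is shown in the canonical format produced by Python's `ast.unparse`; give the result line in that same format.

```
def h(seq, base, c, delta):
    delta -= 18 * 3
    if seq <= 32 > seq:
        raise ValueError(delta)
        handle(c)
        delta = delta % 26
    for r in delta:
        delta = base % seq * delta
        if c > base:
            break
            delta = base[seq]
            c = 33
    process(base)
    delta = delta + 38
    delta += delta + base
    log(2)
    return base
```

delta = delta + (delta + base)

Transformed code:
def h(seq, base, c, delta):
    delta = delta - 18 * 3
    if seq <= 32 > seq:
        raise ValueError(delta)
    for r in delta:
        delta = base % seq * delta
        if c > base:
            break
    process(base)
    delta = delta + 38
    delta = delta + (delta + base)
    log(2)
    return base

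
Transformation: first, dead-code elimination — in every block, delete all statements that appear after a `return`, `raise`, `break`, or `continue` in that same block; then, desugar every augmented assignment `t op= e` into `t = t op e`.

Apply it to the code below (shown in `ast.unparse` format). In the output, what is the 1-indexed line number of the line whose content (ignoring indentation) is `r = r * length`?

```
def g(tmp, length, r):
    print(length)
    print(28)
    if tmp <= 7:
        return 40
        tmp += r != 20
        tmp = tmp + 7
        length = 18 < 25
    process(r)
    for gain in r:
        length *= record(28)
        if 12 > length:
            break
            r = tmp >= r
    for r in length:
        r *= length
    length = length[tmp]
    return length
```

Transformed code:
def g(tmp, length, r):
    print(length)
    print(28)
    if tmp <= 7:
        return 40
    process(r)
    for gain in r:
        length = length * record(28)
        if 12 > length:
            break
    for r in length:
        r = r * length
    length = length[tmp]
    return length

12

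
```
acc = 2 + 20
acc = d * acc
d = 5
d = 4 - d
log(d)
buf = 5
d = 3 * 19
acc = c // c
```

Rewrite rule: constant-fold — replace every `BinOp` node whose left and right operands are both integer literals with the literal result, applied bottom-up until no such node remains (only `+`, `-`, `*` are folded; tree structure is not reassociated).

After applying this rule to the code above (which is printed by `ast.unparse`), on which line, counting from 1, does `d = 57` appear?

Transformed code:
acc = 22
acc = d * acc
d = 5
d = 4 - d
log(d)
buf = 5
d = 57
acc = c // c

7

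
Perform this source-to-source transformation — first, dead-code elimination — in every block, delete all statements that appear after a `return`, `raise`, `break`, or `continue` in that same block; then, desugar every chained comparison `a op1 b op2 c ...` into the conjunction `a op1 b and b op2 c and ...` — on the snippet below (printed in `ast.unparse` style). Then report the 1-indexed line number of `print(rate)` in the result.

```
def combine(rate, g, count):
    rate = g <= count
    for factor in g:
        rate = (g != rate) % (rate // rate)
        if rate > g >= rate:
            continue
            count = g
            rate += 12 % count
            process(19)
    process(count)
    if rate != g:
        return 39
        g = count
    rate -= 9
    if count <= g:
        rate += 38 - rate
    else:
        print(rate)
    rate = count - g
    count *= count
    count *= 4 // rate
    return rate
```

Transformed code:
def combine(rate, g, count):
    rate = g <= count
    for factor in g:
        rate = (g != rate) % (rate // rate)
        if rate > g and g >= rate:
            continue
    process(count)
    if rate != g:
        return 39
    rate -= 9
    if count <= g:
        rate += 38 - rate
    else:
        print(rate)
    rate = count - g
    count *= count
    count *= 4 // rate
    return rate

14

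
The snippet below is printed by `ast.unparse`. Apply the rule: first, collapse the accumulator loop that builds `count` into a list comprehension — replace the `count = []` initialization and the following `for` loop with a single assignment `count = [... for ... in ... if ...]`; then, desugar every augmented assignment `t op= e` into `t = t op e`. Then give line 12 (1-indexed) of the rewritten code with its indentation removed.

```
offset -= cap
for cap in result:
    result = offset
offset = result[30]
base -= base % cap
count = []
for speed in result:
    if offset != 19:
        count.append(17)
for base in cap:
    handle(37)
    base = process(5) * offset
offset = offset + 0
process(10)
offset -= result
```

Transformed code:
offset = offset - cap
for cap in result:
    result = offset
offset = result[30]
base = base - base % cap
count = [17 for speed in result if offset != 19]
for base in cap:
    handle(37)
    base = process(5) * offset
offset = offset + 0
process(10)
offset = offset - result

offset = offset - result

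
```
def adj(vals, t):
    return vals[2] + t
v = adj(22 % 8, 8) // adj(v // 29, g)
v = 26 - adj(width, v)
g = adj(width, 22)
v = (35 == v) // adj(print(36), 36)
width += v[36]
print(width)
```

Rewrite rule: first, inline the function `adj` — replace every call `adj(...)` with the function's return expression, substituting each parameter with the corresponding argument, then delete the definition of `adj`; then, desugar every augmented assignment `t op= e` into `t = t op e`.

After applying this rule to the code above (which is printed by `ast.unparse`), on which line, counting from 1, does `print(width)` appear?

Transformed code:
v = ((22 % 8)[2] + 8) // ((v // 29)[2] + g)
v = 26 - (width[2] + v)
g = width[2] + 22
v = (35 == v) // (print(36)[2] + 36)
width = width + v[36]
print(width)

6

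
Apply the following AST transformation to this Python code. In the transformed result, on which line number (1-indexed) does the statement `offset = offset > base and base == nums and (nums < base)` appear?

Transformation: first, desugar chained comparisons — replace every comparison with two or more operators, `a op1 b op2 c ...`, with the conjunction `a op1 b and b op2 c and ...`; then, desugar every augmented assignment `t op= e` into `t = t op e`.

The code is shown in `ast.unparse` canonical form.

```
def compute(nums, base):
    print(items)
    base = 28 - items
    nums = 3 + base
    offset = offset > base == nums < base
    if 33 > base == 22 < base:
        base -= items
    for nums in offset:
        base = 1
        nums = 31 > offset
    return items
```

5

Transformed code:
def compute(nums, base):
    print(items)
    base = 28 - items
    nums = 3 + base
    offset = offset > base and base == nums and (nums < base)
    if 33 > base and base == 22 and (22 < base):
        base = base - items
    for nums in offset:
        base = 1
        nums = 31 > offset
    return items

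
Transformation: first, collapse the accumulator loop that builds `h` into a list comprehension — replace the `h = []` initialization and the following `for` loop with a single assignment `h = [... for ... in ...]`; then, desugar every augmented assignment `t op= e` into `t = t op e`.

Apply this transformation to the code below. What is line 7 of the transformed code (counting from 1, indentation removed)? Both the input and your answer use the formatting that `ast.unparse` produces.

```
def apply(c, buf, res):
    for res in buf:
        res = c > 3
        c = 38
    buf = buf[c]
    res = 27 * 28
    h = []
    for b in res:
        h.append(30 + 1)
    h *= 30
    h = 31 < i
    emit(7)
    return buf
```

Transformed code:
def apply(c, buf, res):
    for res in buf:
        res = c > 3
        c = 38
    buf = buf[c]
    res = 27 * 28
    h = [30 + 1 for b in res]
    h = h * 30
    h = 31 < i
    emit(7)
    return buf

h = [30 + 1 for b in res]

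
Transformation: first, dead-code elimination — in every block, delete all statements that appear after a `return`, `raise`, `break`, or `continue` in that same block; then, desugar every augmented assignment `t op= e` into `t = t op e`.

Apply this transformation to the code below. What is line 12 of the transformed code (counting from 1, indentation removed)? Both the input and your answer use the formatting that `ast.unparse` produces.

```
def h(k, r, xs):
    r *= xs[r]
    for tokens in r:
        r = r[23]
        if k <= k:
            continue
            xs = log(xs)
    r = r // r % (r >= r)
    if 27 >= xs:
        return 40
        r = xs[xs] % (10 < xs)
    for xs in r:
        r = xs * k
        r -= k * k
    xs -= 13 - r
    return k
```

Transformed code:
def h(k, r, xs):
    r = r * xs[r]
    for tokens in r:
        r = r[23]
        if k <= k:
            continue
    r = r // r % (r >= r)
    if 27 >= xs:
        return 40
    for xs in r:
        r = xs * k
        r = r - k * k
    xs = xs - (13 - r)
    return k

r = r - k * k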